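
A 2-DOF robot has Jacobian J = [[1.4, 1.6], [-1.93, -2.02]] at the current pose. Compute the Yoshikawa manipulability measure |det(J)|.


det(J) = 1.4*-2.02 - (1.6)*(-1.93) = 0.2600
|det(J)| = 0.2600

0.2600


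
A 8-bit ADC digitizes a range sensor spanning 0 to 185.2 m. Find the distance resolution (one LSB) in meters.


res = range / 2^n = 185.2/2^8 = 185.2/256 = 0.7234

0.7234 m


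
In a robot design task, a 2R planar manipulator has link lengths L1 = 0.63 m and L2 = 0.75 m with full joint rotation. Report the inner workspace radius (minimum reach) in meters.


r_min = |L1 - L2| = |0.63 - 0.75| = 0.1200

0.1200 m


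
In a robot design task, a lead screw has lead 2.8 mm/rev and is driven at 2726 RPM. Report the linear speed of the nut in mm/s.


v = lead * (RPM/60) = 2.8*2726/60 = 127.2133

127.2133 mm/s


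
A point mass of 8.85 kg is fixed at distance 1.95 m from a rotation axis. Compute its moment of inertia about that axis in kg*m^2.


I = m*r^2 = 8.85*1.95^2 = 33.6521

33.6521 kg*m^2


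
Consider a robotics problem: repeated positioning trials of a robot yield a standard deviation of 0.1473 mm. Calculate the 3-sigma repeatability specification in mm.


repeatability = 3*sigma = 3*0.1473 = 0.4419

0.4419 mm


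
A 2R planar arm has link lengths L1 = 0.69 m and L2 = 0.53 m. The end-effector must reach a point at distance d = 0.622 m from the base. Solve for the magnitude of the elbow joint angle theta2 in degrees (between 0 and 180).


cos(th2) = (d^2 - L1^2 - L2^2)/(2*L1*L2) = (0.622^2 - 0.69^2 - 0.53^2)/(2*0.69*0.53) = -0.50603774
th2 = acos(-0.50603774) = 120.4003 deg

120.4003 degrees


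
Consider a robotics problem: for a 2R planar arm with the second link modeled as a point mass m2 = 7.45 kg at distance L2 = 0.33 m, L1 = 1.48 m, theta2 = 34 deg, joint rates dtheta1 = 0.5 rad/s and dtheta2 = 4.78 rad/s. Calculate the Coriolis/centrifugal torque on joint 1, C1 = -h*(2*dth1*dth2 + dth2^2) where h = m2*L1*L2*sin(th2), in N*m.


h = m2*L1*L2*sin(th2) = 7.45*1.48*0.33*sin(34 deg) = 2.034668
C1 = -h*(2*0.5*4.78 + 4.78^2) = -2.034668*27.6284 = -56.2146

-56.2146 N*m


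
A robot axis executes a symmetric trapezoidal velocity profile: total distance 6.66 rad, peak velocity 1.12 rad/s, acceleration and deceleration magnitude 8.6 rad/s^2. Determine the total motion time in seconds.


t_acc = v/a = 1.12/8.6 = 0.130233 s
d_acc = v^2/(2a) = 0.072930 rad (each ramp)
d_cruise = 6.66 - 2*0.072930 = 6.514140 rad
t_cruise = 6.514140/1.12 = 5.816196 s
t_total = 2*0.130233 + 5.816196 = 6.0767

6.0767 s


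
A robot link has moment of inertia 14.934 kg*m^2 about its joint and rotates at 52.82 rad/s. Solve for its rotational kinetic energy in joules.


KE = (1/2)*I*omega^2 = 0.5*14.934*52.82^2 = 20832.5746

20832.5746 J


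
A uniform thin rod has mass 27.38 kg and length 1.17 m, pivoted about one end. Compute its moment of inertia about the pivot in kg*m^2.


I = (1/3)*m*L^2 = (1/3)*27.38*1.17^2 = 12.4935

12.4935 kg*m^2


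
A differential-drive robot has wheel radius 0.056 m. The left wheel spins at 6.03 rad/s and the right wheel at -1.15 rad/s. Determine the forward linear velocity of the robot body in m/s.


v = r*(wR + wL)/2 = 0.056*(-1.15 + 6.03)/2 = 0.1366

0.1366 m/s


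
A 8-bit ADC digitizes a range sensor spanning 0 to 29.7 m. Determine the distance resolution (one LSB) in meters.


res = range / 2^n = 29.7/2^8 = 29.7/256 = 0.1160

0.1160 m


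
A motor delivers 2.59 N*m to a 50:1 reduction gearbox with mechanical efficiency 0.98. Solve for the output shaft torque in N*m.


tau_out = tau_in * N * eta = 2.59 * 50 * 0.98 = 126.9100

126.9100 N*m


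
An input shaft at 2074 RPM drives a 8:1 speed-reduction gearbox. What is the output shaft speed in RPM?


omega_out = omega_in / N = 2074 / 8 = 259.2500

259.2500 RPM


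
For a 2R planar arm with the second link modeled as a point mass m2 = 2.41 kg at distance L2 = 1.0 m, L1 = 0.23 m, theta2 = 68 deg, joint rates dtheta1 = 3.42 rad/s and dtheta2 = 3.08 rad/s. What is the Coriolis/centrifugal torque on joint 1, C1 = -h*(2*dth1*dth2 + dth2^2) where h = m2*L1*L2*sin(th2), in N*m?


h = m2*L1*L2*sin(th2) = 2.41*0.23*1.0*sin(68 deg) = 0.513938
C1 = -h*(2*3.42*3.08 + 3.08^2) = -0.513938*30.5536 = -15.7027

-15.7027 N*m


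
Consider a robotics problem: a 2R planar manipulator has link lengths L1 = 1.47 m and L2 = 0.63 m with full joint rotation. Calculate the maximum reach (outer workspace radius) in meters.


r_max = L1 + L2 = 1.47 + 0.63 = 2.1000

2.1000 m


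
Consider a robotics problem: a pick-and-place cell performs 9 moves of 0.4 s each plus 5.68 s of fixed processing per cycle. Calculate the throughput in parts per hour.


T_cycle = 9*0.4 + 5.68 = 9.2800 s
rate = 3600/T = 387.9310

387.9310 parts/hour


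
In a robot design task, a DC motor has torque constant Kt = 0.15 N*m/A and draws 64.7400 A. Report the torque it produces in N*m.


tau = Kt * I = 0.15*64.7400 = 9.7110

9.7110 N*m


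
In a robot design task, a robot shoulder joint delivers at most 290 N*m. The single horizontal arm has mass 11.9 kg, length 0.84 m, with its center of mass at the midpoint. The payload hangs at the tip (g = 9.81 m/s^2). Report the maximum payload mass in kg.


tau_arm = m_arm*g*(L/2) = 11.9*9.81*0.84/2 = 49.0304 N*m
tau_payload = tau_max - tau_arm = 290 - 49.0304 = 240.9696
m_payload = tau_payload / (g*L) = 240.9696 / (9.81*0.84) = 29.2425

29.2425 kg


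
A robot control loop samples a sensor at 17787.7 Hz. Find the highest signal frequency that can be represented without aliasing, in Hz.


f_max = f_s/2 = 17787.7/2 = 8893.8500

8893.8500 Hz


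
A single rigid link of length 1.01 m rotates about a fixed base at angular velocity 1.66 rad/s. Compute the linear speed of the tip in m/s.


v = L*omega = 1.01 * 1.66 = 1.6766

1.6766 m/s


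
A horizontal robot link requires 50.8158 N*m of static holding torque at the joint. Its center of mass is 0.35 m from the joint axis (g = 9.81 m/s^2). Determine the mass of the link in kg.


m = tau / (g*L) = 50.8158 / (9.81 * 0.35) = 14.8000

14.8000 kg


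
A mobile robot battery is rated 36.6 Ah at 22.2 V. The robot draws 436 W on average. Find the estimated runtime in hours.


E = 36.6*22.2 = 812.5200 Wh
t = E/P = 812.5200/436 = 1.8636

1.8636 hours


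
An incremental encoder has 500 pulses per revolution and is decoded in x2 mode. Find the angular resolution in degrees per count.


resolution = 360 / (PPR * 2) = 360 / 1000 = 0.3600

0.3600 degrees


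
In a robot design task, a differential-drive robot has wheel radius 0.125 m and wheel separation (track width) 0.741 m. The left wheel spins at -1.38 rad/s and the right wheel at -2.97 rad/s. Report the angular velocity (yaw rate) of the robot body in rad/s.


omega = r*(wR - wL)/L = 0.125*(-2.97 - (-1.38))/0.741 = -0.2682

-0.2682 rad/s


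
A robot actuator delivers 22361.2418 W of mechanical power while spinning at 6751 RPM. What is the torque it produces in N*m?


omega = 6751 * 2*pi/60 = 706.963067 rad/s
tau = P / omega = 22361.2418 / 706.963067 = 31.6300

31.6300 N*m


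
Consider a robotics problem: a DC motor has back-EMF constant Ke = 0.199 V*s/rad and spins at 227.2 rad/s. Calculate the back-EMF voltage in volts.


V_emf = Ke * omega = 0.199*227.2 = 45.2128

45.2128 V


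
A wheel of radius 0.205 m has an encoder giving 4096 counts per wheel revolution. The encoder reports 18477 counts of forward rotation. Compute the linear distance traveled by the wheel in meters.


revs = 18477/4096 = 4.510986
d = revs * 2*pi*r = 4.510986 * 2*pi*0.205 = 5.8104

5.8104 m


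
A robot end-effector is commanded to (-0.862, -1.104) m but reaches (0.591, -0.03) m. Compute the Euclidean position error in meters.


dx = 0.591 - (-0.862) = 1.4530, dy = -0.03 - (-1.104) = 1.0740
err = sqrt(2.111209 + 1.153476) = 1.8068

1.8068 m


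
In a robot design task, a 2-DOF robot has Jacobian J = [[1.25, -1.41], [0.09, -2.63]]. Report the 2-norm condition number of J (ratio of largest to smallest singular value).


JJ^T eigenvalues: trace(JJ^T) = 10.4756, det(JJ^T) = det(J)^2 = 9.98939236
s_max^2 = (10.4756 + sqrt(69.78062592))/2 = 9.41453993
s_min^2 = (10.4756 - sqrt(69.78062592))/2 = 1.06106007
kappa = s_max/s_min = sqrt(9.41453993/1.06106007) = 2.9787

2.9787


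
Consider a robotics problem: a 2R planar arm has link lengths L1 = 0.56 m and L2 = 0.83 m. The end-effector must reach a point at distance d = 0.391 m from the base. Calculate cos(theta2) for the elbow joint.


cos(th2) = (d^2 - L1^2 - L2^2)/(2*L1*L2) = (0.391^2 - 0.56^2 - 0.83^2)/(2*0.56*0.83) = -0.9140

-0.9140


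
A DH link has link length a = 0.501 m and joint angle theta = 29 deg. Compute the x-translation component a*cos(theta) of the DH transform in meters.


a*cos(theta) = 0.501*cos(29 deg) = 0.4382

0.4382 m


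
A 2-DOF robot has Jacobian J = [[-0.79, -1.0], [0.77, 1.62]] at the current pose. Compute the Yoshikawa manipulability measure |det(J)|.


det(J) = -0.79*1.62 - (-1.0)*(0.77) = -0.5098
|det(J)| = 0.5098

0.5098


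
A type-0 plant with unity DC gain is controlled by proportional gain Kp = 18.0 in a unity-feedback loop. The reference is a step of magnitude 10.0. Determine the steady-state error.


e_ss = R/(1 + Kp) = 10.0/(1 + 18.0) = 10.0/19.0000 = 0.5263

0.5263


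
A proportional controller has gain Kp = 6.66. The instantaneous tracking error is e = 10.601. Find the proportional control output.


u_P = Kp * e = 6.66 * 10.601 = 70.6027

70.6027


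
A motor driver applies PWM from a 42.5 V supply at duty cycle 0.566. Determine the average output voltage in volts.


V_avg = V_supply * D = 42.5*0.566 = 24.0550

24.0550 V


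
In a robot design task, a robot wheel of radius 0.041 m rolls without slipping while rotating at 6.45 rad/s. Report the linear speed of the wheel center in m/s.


v = omega * r = 6.45 * 0.041 = 0.2645

0.2645 m/s


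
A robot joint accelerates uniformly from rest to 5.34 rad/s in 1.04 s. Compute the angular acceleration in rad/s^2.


alpha = delta_omega / t = 5.34 / 1.04 = 5.1346

5.1346 rad/s^2


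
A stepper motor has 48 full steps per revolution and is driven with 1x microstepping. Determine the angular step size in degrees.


step = 360/(48*1) = 360/48 = 7.5000

7.5000 degrees


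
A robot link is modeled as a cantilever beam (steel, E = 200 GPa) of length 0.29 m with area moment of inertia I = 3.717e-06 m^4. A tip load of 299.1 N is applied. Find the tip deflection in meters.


delta = F*L^3/(3*E*I) = 299.1*0.29^3/(3*2.000e+11*3.717e-06)
      = 7.2947499/2230200 = 3.2709e-06

3.2709e-06 m


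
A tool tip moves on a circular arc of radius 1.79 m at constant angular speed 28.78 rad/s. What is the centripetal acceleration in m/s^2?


a_c = omega^2 * r = 28.78^2 * 1.79 = 1482.6362

1482.6362 m/s^2


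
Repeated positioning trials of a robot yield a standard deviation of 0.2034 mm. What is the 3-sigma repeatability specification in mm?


repeatability = 3*sigma = 3*0.2034 = 0.6102

0.6102 mm


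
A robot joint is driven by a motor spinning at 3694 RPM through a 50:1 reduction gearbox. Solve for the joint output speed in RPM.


omega_joint = omega_motor / N = 3694 / 50 = 73.8800

73.8800 RPM


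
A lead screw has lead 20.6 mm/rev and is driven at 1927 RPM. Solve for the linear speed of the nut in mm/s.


v = lead * (RPM/60) = 20.6*1927/60 = 661.6033

661.6033 mm/s


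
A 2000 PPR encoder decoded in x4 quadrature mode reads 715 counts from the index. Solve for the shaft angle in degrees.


angle = counts * 360 / (PPR*4) = 715 * 360 / 8000 = 32.1750

32.1750 degrees


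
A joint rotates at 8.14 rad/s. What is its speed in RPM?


RPM = 8.14 * 60/(2*pi) = 77.7313

77.7313 RPM


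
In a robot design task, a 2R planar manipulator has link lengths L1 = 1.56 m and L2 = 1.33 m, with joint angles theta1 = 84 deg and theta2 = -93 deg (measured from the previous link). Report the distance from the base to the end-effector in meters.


x = L1*cos(th1) + L2*cos(th1+th2) = 1.476690
y = L1*sin(th1) + L2*sin(th1+th2) = 1.343396
d = sqrt(x^2 + y^2) = sqrt(2.180613 + 1.804713) = 1.9963

1.9963 m


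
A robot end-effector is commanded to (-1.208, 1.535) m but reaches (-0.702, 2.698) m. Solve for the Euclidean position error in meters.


dx = -0.702 - (-1.208) = 0.5060, dy = 2.698 - (1.535) = 1.1630
err = sqrt(0.256036 + 1.352569) = 1.2683

1.2683 m


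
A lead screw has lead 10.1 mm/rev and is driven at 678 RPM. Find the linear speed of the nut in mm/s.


v = lead * (RPM/60) = 10.1*678/60 = 114.1300

114.1300 mm/s


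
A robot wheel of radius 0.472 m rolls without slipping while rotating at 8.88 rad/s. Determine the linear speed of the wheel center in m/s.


v = omega * r = 8.88 * 0.472 = 4.1914

4.1914 m/s


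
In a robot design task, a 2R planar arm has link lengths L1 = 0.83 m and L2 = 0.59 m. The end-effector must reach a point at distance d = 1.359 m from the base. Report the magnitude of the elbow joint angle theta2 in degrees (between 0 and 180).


cos(th2) = (d^2 - L1^2 - L2^2)/(2*L1*L2) = (1.359^2 - 0.83^2 - 0.59^2)/(2*0.83*0.59) = 0.82691546
th2 = acos(0.82691546) = 34.2168 deg

34.2168 degrees


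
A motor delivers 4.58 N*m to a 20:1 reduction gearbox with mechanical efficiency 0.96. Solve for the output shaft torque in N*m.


tau_out = tau_in * N * eta = 4.58 * 20 * 0.96 = 87.9360

87.9360 N*m


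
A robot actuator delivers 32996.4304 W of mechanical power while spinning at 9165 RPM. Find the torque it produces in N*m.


omega = 9165 * 2*pi/60 = 959.756556 rad/s
tau = P / omega = 32996.4304 / 959.756556 = 34.3800

34.3800 N*m


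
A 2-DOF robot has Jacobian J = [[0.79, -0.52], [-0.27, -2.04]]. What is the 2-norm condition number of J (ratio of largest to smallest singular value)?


JJ^T eigenvalues: trace(JJ^T) = 5.1290, det(JJ^T) = det(J)^2 = 3.06950400
s_max^2 = (5.1290 + sqrt(14.02862500))/2 = 4.43724031
s_min^2 = (5.1290 - sqrt(14.02862500))/2 = 0.69175969
kappa = s_max/s_min = sqrt(4.43724031/0.69175969) = 2.5327

2.5327


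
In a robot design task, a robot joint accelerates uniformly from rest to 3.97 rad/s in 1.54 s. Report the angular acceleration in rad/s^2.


alpha = delta_omega / t = 3.97 / 1.54 = 2.5779

2.5779 rad/s^2


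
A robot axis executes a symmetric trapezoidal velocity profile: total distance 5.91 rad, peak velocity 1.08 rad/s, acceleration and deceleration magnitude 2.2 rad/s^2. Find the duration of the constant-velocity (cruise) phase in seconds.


t_acc = v/a = 0.490909 s, d_acc = v^2/(2a) = 0.265091 rad each
d_cruise = 5.91 - 2*0.265091 = 5.379818 rad
t_cruise = d_cruise/v = 5.379818/1.08 = 4.9813

4.9813 s


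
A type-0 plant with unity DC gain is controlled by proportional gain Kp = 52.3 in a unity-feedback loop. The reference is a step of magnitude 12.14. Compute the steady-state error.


e_ss = R/(1 + Kp) = 12.14/(1 + 52.3) = 12.14/53.3000 = 0.2278

0.2278


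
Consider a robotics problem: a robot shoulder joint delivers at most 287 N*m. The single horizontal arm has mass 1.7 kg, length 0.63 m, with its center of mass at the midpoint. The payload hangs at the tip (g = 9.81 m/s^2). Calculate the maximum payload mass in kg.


tau_arm = m_arm*g*(L/2) = 1.7*9.81*0.63/2 = 5.2533 N*m
tau_payload = tau_max - tau_arm = 287 - 5.2533 = 281.7467
m_payload = tau_payload / (g*L) = 281.7467 / (9.81*0.63) = 45.5879

45.5879 kg


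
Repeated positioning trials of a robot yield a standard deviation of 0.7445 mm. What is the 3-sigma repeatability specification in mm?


repeatability = 3*sigma = 3*0.7445 = 2.2335

2.2335 mm


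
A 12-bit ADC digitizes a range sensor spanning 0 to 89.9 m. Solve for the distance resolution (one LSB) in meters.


res = range / 2^n = 89.9/2^12 = 89.9/4096 = 0.0219

0.0219 m


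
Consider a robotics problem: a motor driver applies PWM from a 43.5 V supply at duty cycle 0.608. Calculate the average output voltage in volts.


V_avg = V_supply * D = 43.5*0.608 = 26.4480

26.4480 V


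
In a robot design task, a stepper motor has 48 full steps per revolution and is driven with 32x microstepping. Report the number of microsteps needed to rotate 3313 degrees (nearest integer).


step_size = 360/(48*32) = 360/1536 = 0.234375 deg
n = 3313/(360/1536) = 3313*1536/360 = 14135.4667 -> 14135

14135 steps


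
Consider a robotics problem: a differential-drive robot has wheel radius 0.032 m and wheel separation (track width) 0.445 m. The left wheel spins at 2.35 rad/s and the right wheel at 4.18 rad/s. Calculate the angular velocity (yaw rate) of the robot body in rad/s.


omega = r*(wR - wL)/L = 0.032*(4.18 - (2.35))/0.445 = 0.1316

0.1316 rad/s


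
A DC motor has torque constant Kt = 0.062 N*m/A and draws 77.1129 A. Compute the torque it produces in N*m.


tau = Kt * I = 0.062*77.1129 = 4.7810

4.7810 N*m


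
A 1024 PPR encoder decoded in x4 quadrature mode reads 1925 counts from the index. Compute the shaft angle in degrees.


angle = counts * 360 / (PPR*4) = 1925 * 360 / 4096 = 169.1895

169.1895 degrees


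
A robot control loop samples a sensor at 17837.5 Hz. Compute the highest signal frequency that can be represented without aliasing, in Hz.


f_max = f_s/2 = 17837.5/2 = 8918.7500

8918.7500 Hz


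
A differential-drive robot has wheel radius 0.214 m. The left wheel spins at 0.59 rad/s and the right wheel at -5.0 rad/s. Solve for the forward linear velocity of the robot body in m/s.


v = r*(wR + wL)/2 = 0.214*(-5.0 + 0.59)/2 = -0.4719

-0.4719 m/s


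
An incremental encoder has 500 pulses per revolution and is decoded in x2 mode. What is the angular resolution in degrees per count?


resolution = 360 / (PPR * 2) = 360 / 1000 = 0.3600

0.3600 degrees


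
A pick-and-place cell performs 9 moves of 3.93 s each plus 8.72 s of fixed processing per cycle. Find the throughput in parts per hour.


T_cycle = 9*3.93 + 8.72 = 44.0900 s
rate = 3600/T = 81.6512

81.6512 parts/hour


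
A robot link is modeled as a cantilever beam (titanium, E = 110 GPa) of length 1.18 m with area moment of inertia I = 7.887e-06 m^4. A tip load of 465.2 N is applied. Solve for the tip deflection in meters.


delta = F*L^3/(3*E*I) = 465.2*1.18^3/(3*1.100e+11*7.887e-06)
      = 764.3384864/2602710 = 2.9367e-04

2.9367e-04 m


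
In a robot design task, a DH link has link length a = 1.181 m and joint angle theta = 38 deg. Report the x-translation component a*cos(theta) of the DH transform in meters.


a*cos(theta) = 1.181*cos(38 deg) = 0.9306

0.9306 m


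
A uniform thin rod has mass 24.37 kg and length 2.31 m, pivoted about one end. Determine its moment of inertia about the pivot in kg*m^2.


I = (1/3)*m*L^2 = (1/3)*24.37*2.31^2 = 43.3469

43.3469 kg*m^2


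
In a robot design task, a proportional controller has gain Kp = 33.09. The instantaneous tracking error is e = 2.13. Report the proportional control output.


u_P = Kp * e = 33.09 * 2.13 = 70.4817

70.4817


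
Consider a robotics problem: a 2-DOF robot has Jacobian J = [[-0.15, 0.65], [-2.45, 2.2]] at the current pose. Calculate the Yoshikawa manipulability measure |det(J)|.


det(J) = -0.15*2.2 - (0.65)*(-2.45) = 1.2625
|det(J)| = 1.2625

1.2625


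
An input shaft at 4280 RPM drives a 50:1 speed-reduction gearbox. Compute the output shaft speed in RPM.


omega_out = omega_in / N = 4280 / 50 = 85.6000

85.6000 RPM


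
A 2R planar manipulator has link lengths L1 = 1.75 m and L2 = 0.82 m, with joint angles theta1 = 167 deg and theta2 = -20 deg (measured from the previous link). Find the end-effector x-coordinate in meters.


x = L1*cos(th1) + L2*cos(th1+th2) = 1.75*cos(167 deg) + 0.82*cos(147 deg) = -2.3929

-2.3929 m


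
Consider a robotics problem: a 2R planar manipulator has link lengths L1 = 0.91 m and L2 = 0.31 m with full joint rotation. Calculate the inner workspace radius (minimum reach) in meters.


r_min = |L1 - L2| = |0.91 - 0.31| = 0.6000

0.6000 m


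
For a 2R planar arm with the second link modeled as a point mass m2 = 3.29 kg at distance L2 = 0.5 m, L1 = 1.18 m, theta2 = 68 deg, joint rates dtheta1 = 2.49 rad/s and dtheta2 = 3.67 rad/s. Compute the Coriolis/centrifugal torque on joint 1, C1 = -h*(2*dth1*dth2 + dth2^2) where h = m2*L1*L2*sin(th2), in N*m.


h = m2*L1*L2*sin(th2) = 3.29*1.18*0.5*sin(68 deg) = 1.799757
C1 = -h*(2*2.49*3.67 + 3.67^2) = -1.799757*31.7455 = -57.1342

-57.1342 N*m


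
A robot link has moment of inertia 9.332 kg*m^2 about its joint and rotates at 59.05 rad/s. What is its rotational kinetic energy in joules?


KE = (1/2)*I*omega^2 = 0.5*9.332*59.05^2 = 16269.8871

16269.8871 J


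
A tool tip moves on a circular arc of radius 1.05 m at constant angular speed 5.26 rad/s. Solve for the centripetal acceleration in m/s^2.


a_c = omega^2 * r = 5.26^2 * 1.05 = 29.0510

29.0510 m/s^2


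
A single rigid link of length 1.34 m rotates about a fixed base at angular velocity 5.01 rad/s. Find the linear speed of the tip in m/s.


v = L*omega = 1.34 * 5.01 = 6.7134

6.7134 m/s


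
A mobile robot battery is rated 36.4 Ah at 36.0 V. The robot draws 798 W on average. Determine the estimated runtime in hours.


E = 36.4*36.0 = 1310.4000 Wh
t = E/P = 1310.4000/798 = 1.6421

1.6421 hours


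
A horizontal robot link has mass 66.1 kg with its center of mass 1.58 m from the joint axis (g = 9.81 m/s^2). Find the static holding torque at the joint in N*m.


tau = m*g*L = 66.1 * 9.81 * 1.58 = 1024.5368

1024.5368 N*m


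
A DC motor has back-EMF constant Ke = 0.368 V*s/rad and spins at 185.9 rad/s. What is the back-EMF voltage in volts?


V_emf = Ke * omega = 0.368*185.9 = 68.4112

68.4112 V


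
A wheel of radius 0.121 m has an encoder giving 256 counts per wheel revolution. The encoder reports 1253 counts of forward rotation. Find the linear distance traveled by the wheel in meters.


revs = 1253/256 = 4.894531
d = revs * 2*pi*r = 4.894531 * 2*pi*0.121 = 3.7211

3.7211 m


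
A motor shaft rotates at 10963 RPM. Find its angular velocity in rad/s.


omega = 10963 * 2*pi/60 = 1148.0427

1148.0427 rad/s


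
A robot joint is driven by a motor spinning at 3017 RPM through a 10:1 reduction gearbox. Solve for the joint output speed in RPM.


omega_joint = omega_motor / N = 3017 / 10 = 301.7000

301.7000 RPM


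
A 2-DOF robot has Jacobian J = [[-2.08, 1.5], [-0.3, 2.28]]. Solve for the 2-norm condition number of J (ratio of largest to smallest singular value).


JJ^T eigenvalues: trace(JJ^T) = 11.8648, det(JJ^T) = det(J)^2 = 18.42469776
s_max^2 = (11.8648 + sqrt(67.07468800))/2 = 10.02735690
s_min^2 = (11.8648 - sqrt(67.07468800))/2 = 1.83744310
kappa = s_max/s_min = sqrt(10.02735690/1.83744310) = 2.3361

2.3361


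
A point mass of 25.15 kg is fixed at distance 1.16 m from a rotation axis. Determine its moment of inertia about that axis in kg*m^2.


I = m*r^2 = 25.15*1.16^2 = 33.8418

33.8418 kg*m^2


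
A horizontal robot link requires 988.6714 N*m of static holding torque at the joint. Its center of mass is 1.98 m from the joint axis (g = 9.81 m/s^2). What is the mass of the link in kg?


m = tau / (g*L) = 988.6714 / (9.81 * 1.98) = 50.9000

50.9000 kg


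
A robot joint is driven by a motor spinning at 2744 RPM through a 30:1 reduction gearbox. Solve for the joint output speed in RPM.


omega_joint = omega_motor / N = 2744 / 30 = 91.4667

91.4667 RPM


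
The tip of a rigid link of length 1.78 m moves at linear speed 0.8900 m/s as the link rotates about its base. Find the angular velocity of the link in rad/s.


omega = v / L = 0.8900 / 1.78 = 0.5000

0.5000 rad/s


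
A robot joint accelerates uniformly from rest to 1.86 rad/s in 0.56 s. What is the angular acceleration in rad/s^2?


alpha = delta_omega / t = 1.86 / 0.56 = 3.3214

3.3214 rad/s^2


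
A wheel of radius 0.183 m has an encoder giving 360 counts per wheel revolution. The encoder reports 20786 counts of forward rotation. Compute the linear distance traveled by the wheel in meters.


revs = 20786/360 = 57.738889
d = revs * 2*pi*r = 57.738889 * 2*pi*0.183 = 66.3895

66.3895 m


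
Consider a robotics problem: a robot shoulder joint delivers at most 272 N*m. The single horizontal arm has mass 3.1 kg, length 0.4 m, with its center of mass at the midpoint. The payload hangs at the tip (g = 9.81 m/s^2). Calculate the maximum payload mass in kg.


tau_arm = m_arm*g*(L/2) = 3.1*9.81*0.4/2 = 6.0822 N*m
tau_payload = tau_max - tau_arm = 272 - 6.0822 = 265.9178
m_payload = tau_payload / (g*L) = 265.9178 / (9.81*0.4) = 67.7670

67.7670 kg


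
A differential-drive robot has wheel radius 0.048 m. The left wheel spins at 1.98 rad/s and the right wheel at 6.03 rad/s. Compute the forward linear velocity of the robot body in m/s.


v = r*(wR + wL)/2 = 0.048*(6.03 + 1.98)/2 = 0.1922

0.1922 m/s


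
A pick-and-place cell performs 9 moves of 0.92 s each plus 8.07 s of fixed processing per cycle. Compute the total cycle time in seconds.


T = 9*0.92 + 8.07 = 16.3500

16.3500 s


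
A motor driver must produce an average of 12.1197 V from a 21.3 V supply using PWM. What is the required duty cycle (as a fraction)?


D = V_avg/V_supply = 12.1197/21.3 = 0.5690

0.5690


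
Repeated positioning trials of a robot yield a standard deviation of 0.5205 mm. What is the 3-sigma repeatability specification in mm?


repeatability = 3*sigma = 3*0.5205 = 1.5615

1.5615 mm


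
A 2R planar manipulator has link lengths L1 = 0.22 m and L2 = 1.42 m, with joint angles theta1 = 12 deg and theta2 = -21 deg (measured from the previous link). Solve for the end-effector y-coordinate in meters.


y = L1*sin(th1) + L2*sin(th1+th2) = 0.22*sin(12 deg) + 1.42*sin(-9 deg) = -0.1764

-0.1764 m


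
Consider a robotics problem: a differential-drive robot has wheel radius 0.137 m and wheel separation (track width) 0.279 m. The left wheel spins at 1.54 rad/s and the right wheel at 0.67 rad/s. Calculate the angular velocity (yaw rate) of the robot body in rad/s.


omega = r*(wR - wL)/L = 0.137*(0.67 - (1.54))/0.279 = -0.4272

-0.4272 rad/s


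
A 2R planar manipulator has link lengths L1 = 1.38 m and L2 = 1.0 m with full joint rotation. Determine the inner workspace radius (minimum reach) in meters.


r_min = |L1 - L2| = |1.38 - 1.0| = 0.3800

0.3800 m


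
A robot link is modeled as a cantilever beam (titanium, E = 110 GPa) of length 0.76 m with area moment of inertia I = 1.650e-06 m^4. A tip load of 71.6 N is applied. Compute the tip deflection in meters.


delta = F*L^3/(3*E*I) = 71.6*0.76^3/(3*1.100e+11*1.650e-06)
      = 31.4306816/544500 = 5.7724e-05

5.7724e-05 m


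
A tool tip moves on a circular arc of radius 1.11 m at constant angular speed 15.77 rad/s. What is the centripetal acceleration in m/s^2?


a_c = omega^2 * r = 15.77^2 * 1.11 = 276.0491

276.0491 m/s^2


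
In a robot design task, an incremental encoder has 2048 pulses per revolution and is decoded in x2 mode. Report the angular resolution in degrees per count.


resolution = 360 / (PPR * 2) = 360 / 4096 = 0.0879

0.0879 degrees


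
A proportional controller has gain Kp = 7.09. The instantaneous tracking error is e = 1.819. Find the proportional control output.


u_P = Kp * e = 7.09 * 1.819 = 12.8967

12.8967


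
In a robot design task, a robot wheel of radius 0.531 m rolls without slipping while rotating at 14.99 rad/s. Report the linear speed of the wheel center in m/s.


v = omega * r = 14.99 * 0.531 = 7.9597

7.9597 m/s


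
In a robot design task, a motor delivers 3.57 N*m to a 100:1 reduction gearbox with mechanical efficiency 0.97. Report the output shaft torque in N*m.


tau_out = tau_in * N * eta = 3.57 * 100 * 0.97 = 346.2900

346.2900 N*m


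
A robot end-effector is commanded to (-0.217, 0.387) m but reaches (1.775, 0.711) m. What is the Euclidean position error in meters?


dx = 1.775 - (-0.217) = 1.9920, dy = 0.711 - (0.387) = 0.3240
err = sqrt(3.968064 + 0.104976) = 2.0182

2.0182 m


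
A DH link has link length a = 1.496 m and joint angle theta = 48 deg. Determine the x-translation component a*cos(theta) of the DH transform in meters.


a*cos(theta) = 1.496*cos(48 deg) = 1.0010

1.0010 m


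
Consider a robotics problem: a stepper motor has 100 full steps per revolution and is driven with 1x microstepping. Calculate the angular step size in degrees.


step = 360/(100*1) = 360/100 = 3.6000

3.6000 degrees


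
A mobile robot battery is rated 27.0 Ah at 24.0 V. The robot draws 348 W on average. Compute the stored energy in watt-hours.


E = capacity * V = 27.0*24.0 = 648.0000

648.0000 Wh


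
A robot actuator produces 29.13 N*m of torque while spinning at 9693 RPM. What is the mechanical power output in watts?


omega = 9693 * 2*pi/60 = 1015.048586 rad/s
P = tau * omega = 29.13 * 1015.048586 = 29568.3653

29568.3653 W


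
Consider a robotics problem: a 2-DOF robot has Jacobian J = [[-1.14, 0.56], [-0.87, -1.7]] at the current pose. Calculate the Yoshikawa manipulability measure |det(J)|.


det(J) = -1.14*-1.7 - (0.56)*(-0.87) = 2.4252
|det(J)| = 2.4252

2.4252


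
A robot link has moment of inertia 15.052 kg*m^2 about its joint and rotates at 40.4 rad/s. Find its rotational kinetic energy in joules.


KE = (1/2)*I*omega^2 = 0.5*15.052*40.4^2 = 12283.6362

12283.6362 J


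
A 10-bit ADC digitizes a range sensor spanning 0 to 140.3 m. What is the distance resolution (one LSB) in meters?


res = range / 2^n = 140.3/2^10 = 140.3/1024 = 0.1370

0.1370 m


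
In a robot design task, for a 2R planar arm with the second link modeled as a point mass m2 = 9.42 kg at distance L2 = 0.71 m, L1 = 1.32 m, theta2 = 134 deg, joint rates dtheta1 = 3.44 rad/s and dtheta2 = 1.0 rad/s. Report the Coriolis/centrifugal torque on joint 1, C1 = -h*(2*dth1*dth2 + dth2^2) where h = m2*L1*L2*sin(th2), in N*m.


h = m2*L1*L2*sin(th2) = 9.42*1.32*0.71*sin(134 deg) = 6.350637
C1 = -h*(2*3.44*1.0 + 1.0^2) = -6.350637*7.8800 = -50.0430

-50.0430 N*m


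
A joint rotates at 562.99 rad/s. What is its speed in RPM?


RPM = 562.99 * 60/(2*pi) = 5376.1585

5376.1585 RPM


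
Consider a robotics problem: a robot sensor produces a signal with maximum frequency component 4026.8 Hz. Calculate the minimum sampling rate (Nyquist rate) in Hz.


f_s,min = 2*f_max = 2*4026.8 = 8053.6000

8053.6000 Hz


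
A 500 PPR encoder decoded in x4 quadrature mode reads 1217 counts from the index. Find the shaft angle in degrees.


angle = counts * 360 / (PPR*4) = 1217 * 360 / 2000 = 219.0600

219.0600 degrees


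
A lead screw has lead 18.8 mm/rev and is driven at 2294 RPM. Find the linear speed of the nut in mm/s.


v = lead * (RPM/60) = 18.8*2294/60 = 718.7867

718.7867 mm/s


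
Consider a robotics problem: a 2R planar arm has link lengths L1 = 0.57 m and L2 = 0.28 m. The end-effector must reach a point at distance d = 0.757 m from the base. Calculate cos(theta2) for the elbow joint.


cos(th2) = (d^2 - L1^2 - L2^2)/(2*L1*L2) = (0.757^2 - 0.57^2 - 0.28^2)/(2*0.57*0.28) = 0.5318

0.5318


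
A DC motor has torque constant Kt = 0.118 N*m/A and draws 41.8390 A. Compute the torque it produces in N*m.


tau = Kt * I = 0.118*41.8390 = 4.9370

4.9370 N*m


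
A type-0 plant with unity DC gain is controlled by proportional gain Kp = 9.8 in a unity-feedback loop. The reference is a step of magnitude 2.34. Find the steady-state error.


e_ss = R/(1 + Kp) = 2.34/(1 + 9.8) = 2.34/10.8000 = 0.2167

0.2167


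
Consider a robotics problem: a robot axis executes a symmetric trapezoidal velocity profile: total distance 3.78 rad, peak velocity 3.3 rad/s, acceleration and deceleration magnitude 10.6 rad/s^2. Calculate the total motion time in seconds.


t_acc = v/a = 3.3/10.6 = 0.311321 s
d_acc = v^2/(2a) = 0.513679 rad (each ramp)
d_cruise = 3.78 - 2*0.513679 = 2.752642 rad
t_cruise = 2.752642/3.3 = 0.834134 s
t_total = 2*0.311321 + 0.834134 = 1.4568

1.4568 s


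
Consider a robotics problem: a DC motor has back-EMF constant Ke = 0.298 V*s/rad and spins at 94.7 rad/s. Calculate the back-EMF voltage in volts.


V_emf = Ke * omega = 0.298*94.7 = 28.2206

28.2206 V


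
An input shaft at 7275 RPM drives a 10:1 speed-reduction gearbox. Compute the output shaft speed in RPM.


omega_out = omega_in / N = 7275 / 10 = 727.5000

727.5000 RPM


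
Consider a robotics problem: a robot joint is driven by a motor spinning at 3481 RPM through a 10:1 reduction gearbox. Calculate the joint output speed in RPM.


omega_joint = omega_motor / N = 3481 / 10 = 348.1000

348.1000 RPM


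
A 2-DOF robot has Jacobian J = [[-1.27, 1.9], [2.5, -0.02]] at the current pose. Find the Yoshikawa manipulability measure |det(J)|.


det(J) = -1.27*-0.02 - (1.9)*(2.5) = -4.7246
|det(J)| = 4.7246

4.7246


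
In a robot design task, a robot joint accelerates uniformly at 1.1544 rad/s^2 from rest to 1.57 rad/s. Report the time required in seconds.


t = delta_omega / alpha = 1.57 / 1.1544 = 1.3600

1.3600 s


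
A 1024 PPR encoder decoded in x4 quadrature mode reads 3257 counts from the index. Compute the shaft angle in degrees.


angle = counts * 360 / (PPR*4) = 3257 * 360 / 4096 = 286.2598

286.2598 degrees


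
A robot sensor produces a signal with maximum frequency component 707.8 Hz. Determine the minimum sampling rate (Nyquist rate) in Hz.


f_s,min = 2*f_max = 2*707.8 = 1415.6000

1415.6000 Hz


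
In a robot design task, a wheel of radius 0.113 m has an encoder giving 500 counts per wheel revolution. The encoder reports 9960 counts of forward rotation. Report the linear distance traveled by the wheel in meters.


revs = 9960/500 = 19.920000
d = revs * 2*pi*r = 19.920000 * 2*pi*0.113 = 14.1432

14.1432 m


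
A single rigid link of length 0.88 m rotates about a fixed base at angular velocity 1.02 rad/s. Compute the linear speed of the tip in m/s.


v = L*omega = 0.88 * 1.02 = 0.8976

0.8976 m/s


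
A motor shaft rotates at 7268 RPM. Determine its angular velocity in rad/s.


omega = 7268 * 2*pi/60 = 761.1032

761.1032 rad/s


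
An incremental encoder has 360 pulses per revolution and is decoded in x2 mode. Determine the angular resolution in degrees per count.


resolution = 360 / (PPR * 2) = 360 / 720 = 0.5000

0.5000 degrees


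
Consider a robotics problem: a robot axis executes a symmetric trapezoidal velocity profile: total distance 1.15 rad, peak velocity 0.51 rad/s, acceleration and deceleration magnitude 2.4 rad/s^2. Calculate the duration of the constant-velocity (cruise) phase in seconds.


t_acc = v/a = 0.212500 s, d_acc = v^2/(2a) = 0.054187 rad each
d_cruise = 1.15 - 2*0.054187 = 1.041626 rad
t_cruise = d_cruise/v = 1.041626/0.51 = 2.0424

2.0424 s


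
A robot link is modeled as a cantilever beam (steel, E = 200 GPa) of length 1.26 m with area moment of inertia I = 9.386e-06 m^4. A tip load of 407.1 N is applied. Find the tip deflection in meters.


delta = F*L^3/(3*E*I) = 407.1*1.26^3/(3*2.000e+11*9.386e-06)
      = 814.3530696/5631600 = 1.4460e-04

1.4460e-04 m


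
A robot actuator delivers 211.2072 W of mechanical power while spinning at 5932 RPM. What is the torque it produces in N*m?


omega = 5932 * 2*pi/60 = 621.197587 rad/s
tau = P / omega = 211.2072 / 621.197587 = 0.3400

0.3400 N*m


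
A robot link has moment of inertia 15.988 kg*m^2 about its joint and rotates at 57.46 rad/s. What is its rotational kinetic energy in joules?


KE = (1/2)*I*omega^2 = 0.5*15.988*57.46^2 = 26393.4029

26393.4029 J


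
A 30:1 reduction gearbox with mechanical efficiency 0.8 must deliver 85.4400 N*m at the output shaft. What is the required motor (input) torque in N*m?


tau_in = tau_out / (N * eta) = 85.4400 / (30 * 0.8) = 3.5600

3.5600 N*m


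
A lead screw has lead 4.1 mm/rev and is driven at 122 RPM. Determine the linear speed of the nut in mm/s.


v = lead * (RPM/60) = 4.1*122/60 = 8.3367

8.3367 mm/s


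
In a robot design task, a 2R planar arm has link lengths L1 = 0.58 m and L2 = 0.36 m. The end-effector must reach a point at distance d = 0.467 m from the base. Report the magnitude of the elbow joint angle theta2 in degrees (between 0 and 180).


cos(th2) = (d^2 - L1^2 - L2^2)/(2*L1*L2) = (0.467^2 - 0.58^2 - 0.36^2)/(2*0.58*0.36) = -0.59365661
th2 = acos(-0.59365661) = 126.4169 deg

126.4169 degrees


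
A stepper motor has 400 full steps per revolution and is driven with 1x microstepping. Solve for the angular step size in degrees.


step = 360/(400*1) = 360/400 = 0.9000

0.9000 degrees


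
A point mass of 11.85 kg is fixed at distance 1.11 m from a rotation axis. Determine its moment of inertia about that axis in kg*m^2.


I = m*r^2 = 11.85*1.11^2 = 14.6004

14.6004 kg*m^2


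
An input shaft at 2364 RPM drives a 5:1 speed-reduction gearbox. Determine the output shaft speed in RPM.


omega_out = omega_in / N = 2364 / 5 = 472.8000

472.8000 RPM


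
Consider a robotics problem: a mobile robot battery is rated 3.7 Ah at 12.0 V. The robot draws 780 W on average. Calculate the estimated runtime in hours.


E = 3.7*12.0 = 44.4000 Wh
t = E/P = 44.4000/780 = 0.0569

0.0569 hours


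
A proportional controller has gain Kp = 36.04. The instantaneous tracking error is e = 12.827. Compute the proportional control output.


u_P = Kp * e = 36.04 * 12.827 = 462.2851

462.2851


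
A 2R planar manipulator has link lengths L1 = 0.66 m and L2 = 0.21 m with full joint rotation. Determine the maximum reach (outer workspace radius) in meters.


r_max = L1 + L2 = 0.66 + 0.21 = 0.8700

0.8700 m


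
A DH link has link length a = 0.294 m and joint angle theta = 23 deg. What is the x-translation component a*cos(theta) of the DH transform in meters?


a*cos(theta) = 0.294*cos(23 deg) = 0.2706

0.2706 m


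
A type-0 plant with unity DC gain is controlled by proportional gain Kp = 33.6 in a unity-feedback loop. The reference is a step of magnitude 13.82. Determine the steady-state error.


e_ss = R/(1 + Kp) = 13.82/(1 + 33.6) = 13.82/34.6000 = 0.3994

0.3994


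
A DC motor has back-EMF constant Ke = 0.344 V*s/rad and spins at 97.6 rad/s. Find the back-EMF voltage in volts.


V_emf = Ke * omega = 0.344*97.6 = 33.5744

33.5744 V


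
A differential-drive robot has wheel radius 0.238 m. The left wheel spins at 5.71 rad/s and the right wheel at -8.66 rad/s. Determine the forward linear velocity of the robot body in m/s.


v = r*(wR + wL)/2 = 0.238*(-8.66 + 5.71)/2 = -0.3511

-0.3511 m/s


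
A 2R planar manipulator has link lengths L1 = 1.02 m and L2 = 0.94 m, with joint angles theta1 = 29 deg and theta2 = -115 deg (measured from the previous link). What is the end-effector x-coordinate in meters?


x = L1*cos(th1) + L2*cos(th1+th2) = 1.02*cos(29 deg) + 0.94*cos(-86 deg) = 0.9577

0.9577 m


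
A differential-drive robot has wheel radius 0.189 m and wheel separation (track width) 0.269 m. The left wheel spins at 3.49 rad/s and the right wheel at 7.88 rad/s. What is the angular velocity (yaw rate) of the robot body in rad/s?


omega = r*(wR - wL)/L = 0.189*(7.88 - (3.49))/0.269 = 3.0844

3.0844 rad/s


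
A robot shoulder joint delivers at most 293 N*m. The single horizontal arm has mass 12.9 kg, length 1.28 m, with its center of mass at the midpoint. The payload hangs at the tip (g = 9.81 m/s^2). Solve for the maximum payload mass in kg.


tau_arm = m_arm*g*(L/2) = 12.9*9.81*1.28/2 = 80.9914 N*m
tau_payload = tau_max - tau_arm = 293 - 80.9914 = 212.0086
m_payload = tau_payload / (g*L) = 212.0086 / (9.81*1.28) = 16.8840

16.8840 kg
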